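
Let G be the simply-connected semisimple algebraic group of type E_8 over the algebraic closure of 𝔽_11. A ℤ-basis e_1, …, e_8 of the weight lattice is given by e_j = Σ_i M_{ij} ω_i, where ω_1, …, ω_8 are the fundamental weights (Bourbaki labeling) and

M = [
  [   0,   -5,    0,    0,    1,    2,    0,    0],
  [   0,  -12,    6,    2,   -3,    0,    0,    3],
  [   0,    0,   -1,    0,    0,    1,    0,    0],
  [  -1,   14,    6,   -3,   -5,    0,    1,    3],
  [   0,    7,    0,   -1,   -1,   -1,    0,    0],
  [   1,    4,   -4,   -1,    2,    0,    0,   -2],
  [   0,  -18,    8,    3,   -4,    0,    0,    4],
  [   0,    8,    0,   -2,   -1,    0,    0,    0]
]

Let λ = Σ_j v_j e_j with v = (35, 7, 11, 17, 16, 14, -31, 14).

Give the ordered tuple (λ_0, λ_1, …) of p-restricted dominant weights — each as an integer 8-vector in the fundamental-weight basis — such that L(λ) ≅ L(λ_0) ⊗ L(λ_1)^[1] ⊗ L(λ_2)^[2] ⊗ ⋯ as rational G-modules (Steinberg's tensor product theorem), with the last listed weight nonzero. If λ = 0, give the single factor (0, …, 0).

Compute c_i = Σ_j M_{ij} v_j with v = (35, 7, 11, 17, 16, 14, -31, 14):
  c_1 = 0*35 + -5*7 + 0*11 + 0*17 + 1*16 + 2*14 + 0*-31 + 0*14 = 9
  c_2 = 0*35 + -12*7 + 6*11 + 2*17 + -3*16 + 0*14 + 0*-31 + 3*14 = 10
  c_3 = 0*35 + 0*7 + -1*11 + 0*17 + 0*16 + 1*14 + 0*-31 + 0*14 = 3
  c_4 = -1*35 + 14*7 + 6*11 + -3*17 + -5*16 + 0*14 + 1*-31 + 3*14 = 9
  c_5 = 0*35 + 7*7 + 0*11 + -1*17 + -1*16 + -1*14 + 0*-31 + 0*14 = 2
  c_6 = 1*35 + 4*7 + -4*11 + -1*17 + 2*16 + 0*14 + 0*-31 + -2*14 = 6
  c_7 = 0*35 + -18*7 + 8*11 + 3*17 + -4*16 + 0*14 + 0*-31 + 4*14 = 5
  c_8 = 0*35 + 8*7 + 0*11 + -2*17 + -1*16 + 0*14 + 0*-31 + 0*14 = 6
Base-11 expansion of each c_i:
  c_1 = 9 = 9·11^0
  c_2 = 10 = 10·11^0
  c_3 = 3 = 3·11^0
  c_4 = 9 = 9·11^0
  c_5 = 2 = 2·11^0
  c_6 = 6 = 6·11^0
  c_7 = 5 = 5·11^0
  c_8 = 6 = 6·11^0
λ_0 = (9, 10, 3, 9, 2, 6, 5, 6)

((9, 10, 3, 9, 2, 6, 5, 6),)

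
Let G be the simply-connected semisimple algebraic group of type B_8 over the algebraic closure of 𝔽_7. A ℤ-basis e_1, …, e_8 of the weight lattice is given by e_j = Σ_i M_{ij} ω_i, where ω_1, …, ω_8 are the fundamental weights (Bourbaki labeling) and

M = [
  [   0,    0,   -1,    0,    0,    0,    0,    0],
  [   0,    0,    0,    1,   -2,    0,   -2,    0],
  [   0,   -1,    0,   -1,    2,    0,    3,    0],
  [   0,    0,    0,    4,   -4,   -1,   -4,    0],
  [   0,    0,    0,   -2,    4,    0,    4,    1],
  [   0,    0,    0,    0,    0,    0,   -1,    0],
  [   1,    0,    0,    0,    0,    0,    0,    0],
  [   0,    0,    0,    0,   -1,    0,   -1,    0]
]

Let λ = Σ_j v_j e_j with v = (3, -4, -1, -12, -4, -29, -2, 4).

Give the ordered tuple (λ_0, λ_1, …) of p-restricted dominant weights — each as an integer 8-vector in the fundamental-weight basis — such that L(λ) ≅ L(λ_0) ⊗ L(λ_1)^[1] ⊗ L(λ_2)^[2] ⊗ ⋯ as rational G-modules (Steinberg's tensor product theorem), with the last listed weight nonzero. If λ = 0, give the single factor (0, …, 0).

Converting to the ω-basis (c_i = row i of M dotted with v = (3, -4, -1, -12, -4, -29, -2, 4)):
  c_1 = 0*3 + 0*-4 + -1*-1 + 0*-12 + 0*-4 + 0*-29 + 0*-2 + 0*4 = 1
  c_2 = 0*3 + 0*-4 + 0*-1 + 1*-12 + -2*-4 + 0*-29 + -2*-2 + 0*4 = 0
  c_3 = 0*3 + -1*-4 + 0*-1 + -1*-12 + 2*-4 + 0*-29 + 3*-2 + 0*4 = 2
  c_4 = 0*3 + 0*-4 + 0*-1 + 4*-12 + -4*-4 + -1*-29 + -4*-2 + 0*4 = 5
  c_5 = 0*3 + 0*-4 + 0*-1 + -2*-12 + 4*-4 + 0*-29 + 4*-2 + 1*4 = 4
  c_6 = 0*3 + 0*-4 + 0*-1 + 0*-12 + 0*-4 + 0*-29 + -1*-2 + 0*4 = 2
  c_7 = 1*3 + 0*-4 + 0*-1 + 0*-12 + 0*-4 + 0*-29 + 0*-2 + 0*4 = 3
  c_8 = 0*3 + 0*-4 + 0*-1 + 0*-12 + -1*-4 + 0*-29 + -1*-2 + 0*4 = 6
Base-7 expansion of each c_i:
  c_1 = 1 = 1·7^0
  c_2 = 0
  c_3 = 2 = 2·7^0
  c_4 = 5 = 5·7^0
  c_5 = 4 = 4·7^0
  c_6 = 2 = 2·7^0
  c_7 = 3 = 3·7^0
  c_8 = 6 = 6·7^0
Factor λ_0 = (1, 0, 2, 5, 4, 2, 3, 6)

((1, 0, 2, 5, 4, 2, 3, 6),)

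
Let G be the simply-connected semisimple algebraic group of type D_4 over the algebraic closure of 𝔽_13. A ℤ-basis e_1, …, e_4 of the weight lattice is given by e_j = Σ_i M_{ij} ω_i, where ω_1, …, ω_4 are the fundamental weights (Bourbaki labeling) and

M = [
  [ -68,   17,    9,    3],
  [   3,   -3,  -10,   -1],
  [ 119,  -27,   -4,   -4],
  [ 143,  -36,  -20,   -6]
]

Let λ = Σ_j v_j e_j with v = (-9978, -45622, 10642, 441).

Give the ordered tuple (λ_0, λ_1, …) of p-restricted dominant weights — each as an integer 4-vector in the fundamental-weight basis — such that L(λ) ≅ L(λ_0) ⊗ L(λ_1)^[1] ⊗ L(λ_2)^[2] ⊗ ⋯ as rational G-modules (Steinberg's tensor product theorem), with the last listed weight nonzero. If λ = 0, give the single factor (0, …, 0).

((5, 6, 2, 0), (2, 5, 6, 4))

In the fundamental-weight basis, λ has coordinates c = M·v (v = (-9978, -45622, 10642, 441)):
  c_1 = (-68)·(-9978) + (17)·(-45622) + (9)·(10642) + (3)·(441) = 31
  c_2 = (3)·(-9978) + (-3)·(-45622) + (-10)·(10642) + (-1)·(441) = 71
  c_3 = (119)·(-9978) + (-27)·(-45622) + (-4)·(10642) + (-4)·(441) = 80
  c_4 = (143)·(-9978) + (-36)·(-45622) + (-20)·(10642) + (-6)·(441) = 52
p = 13; digits c_i = Σ_j d_{ij}·13^j, 0 ≤ d_{ij} < 13:
  c_1 = 31 = 5·13^0 + 2·13^1
  c_2 = 71 = 6·13^0 + 5·13^1
  c_3 = 80 = 2·13^0 + 6·13^1
  c_4 = 52 = 0·13^0 + 4·13^1
λ_0 = (5, 6, 2, 0)
λ_1 = (2, 5, 6, 4)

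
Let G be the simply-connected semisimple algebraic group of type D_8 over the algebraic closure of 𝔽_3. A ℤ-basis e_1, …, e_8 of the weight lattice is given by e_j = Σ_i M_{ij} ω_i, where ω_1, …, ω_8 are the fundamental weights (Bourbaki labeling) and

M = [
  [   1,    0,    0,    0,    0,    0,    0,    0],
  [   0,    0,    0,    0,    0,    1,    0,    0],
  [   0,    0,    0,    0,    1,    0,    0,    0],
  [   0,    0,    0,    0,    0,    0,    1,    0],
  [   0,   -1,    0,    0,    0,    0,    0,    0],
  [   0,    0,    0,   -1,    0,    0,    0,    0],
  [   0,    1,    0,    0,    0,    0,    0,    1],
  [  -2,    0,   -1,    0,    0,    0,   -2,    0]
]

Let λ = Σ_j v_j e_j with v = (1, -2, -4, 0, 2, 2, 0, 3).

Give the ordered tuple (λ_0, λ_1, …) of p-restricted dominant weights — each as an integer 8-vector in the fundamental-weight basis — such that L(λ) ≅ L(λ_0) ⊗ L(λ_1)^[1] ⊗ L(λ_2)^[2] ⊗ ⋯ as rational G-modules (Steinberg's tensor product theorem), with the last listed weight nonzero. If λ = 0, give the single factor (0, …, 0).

Converting to the ω-basis (c_i = row i of M dotted with v = (1, -2, -4, 0, 2, 2, 0, 3)):
  c_1 = 1*1 + 0*-2 + 0*-4 + 0*0 + 0*2 + 0*2 + 0*0 + 0*3 = 1
  c_2 = 0*1 + 0*-2 + 0*-4 + 0*0 + 0*2 + 1*2 + 0*0 + 0*3 = 2
  c_3 = 0*1 + 0*-2 + 0*-4 + 0*0 + 1*2 + 0*2 + 0*0 + 0*3 = 2
  c_4 = 0*1 + 0*-2 + 0*-4 + 0*0 + 0*2 + 0*2 + 1*0 + 0*3 = 0
  c_5 = 0*1 + -1*-2 + 0*-4 + 0*0 + 0*2 + 0*2 + 0*0 + 0*3 = 2
  c_6 = 0*1 + 0*-2 + 0*-4 + -1*0 + 0*2 + 0*2 + 0*0 + 0*3 = 0
  c_7 = 0*1 + 1*-2 + 0*-4 + 0*0 + 0*2 + 0*2 + 0*0 + 1*3 = 1
  c_8 = -2*1 + 0*-2 + -1*-4 + 0*0 + 0*2 + 0*2 + -2*0 + 0*3 = 2
Base-3 expansion of each c_i:
  c_1 = 1 = 1·3^0
  c_2 = 2 = 2·3^0
  c_3 = 2 = 2·3^0
  c_4 = 0
  c_5 = 2 = 2·3^0
  c_6 = 0
  c_7 = 1 = 1·3^0
  c_8 = 2 = 2·3^0
λ_0 = (1, 2, 2, 0, 2, 0, 1, 2)

((1, 2, 2, 0, 2, 0, 1, 2),)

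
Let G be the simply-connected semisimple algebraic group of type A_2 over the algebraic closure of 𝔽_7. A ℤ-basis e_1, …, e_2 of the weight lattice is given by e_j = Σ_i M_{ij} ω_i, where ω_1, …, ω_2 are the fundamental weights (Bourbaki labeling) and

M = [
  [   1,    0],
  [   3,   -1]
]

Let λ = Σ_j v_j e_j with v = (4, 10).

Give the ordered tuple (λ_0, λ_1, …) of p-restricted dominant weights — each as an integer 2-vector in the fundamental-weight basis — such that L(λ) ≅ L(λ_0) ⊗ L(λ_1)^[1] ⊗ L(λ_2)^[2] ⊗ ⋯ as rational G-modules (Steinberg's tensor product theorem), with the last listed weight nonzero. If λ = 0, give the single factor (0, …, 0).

In the fundamental-weight basis, λ has coordinates c = M·v (v = (4, 10)):
  c_1 = 1·4 + 0·10 = 4
  c_2 = 3·4 + (-1)·(10) = 2
Expand coordinatewise in base 7:
  c_1 = 4 = 4·7^0
  c_2 = 2 = 2·7^0
λ_0 = (4, 2)

((4, 2),)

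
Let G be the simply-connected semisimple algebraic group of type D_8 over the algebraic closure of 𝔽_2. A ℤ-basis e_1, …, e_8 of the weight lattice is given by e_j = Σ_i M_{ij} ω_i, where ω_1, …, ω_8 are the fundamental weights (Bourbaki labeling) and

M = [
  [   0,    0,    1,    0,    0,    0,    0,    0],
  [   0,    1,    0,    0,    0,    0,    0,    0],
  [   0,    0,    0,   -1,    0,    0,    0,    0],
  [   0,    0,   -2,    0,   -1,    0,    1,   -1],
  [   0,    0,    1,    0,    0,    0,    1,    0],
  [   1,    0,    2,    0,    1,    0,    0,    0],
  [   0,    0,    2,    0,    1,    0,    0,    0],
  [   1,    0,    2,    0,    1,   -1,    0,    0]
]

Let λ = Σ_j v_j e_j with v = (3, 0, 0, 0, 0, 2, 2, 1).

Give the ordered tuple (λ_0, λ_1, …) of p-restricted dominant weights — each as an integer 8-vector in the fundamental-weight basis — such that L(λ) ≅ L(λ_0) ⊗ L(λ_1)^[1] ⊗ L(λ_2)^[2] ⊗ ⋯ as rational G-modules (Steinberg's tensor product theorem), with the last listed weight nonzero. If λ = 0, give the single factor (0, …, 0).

((0, 0, 0, 1, 0, 1, 0, 1), (0, 0, 0, 0, 1, 1, 0, 0))

ω-coordinates c = M·v, v = (3, 0, 0, 0, 0, 2, 2, 1):
  c_1 = (0)·(3) + (0)·(0) + (1)·(0) + (0)·(0) + (0)·(0) + (0)·(2) + (0)·(2) + (0)·(1) = 0
  c_2 = (0)·(3) + (1)·(0) + (0)·(0) + (0)·(0) + (0)·(0) + (0)·(2) + (0)·(2) + (0)·(1) = 0
  c_3 = (0)·(3) + (0)·(0) + (0)·(0) + (-1)·(0) + (0)·(0) + (0)·(2) + (0)·(2) + (0)·(1) = 0
  c_4 = (0)·(3) + (0)·(0) + (-2)·(0) + (0)·(0) + (-1)·(0) + (0)·(2) + (1)·(2) + (-1)·(1) = 1
  c_5 = (0)·(3) + (0)·(0) + (1)·(0) + (0)·(0) + (0)·(0) + (0)·(2) + (1)·(2) + (0)·(1) = 2
  c_6 = (1)·(3) + (0)·(0) + (2)·(0) + (0)·(0) + (1)·(0) + (0)·(2) + (0)·(2) + (0)·(1) = 3
  c_7 = (0)·(3) + (0)·(0) + (2)·(0) + (0)·(0) + (1)·(0) + (0)·(2) + (0)·(2) + (0)·(1) = 0
  c_8 = (1)·(3) + (0)·(0) + (2)·(0) + (0)·(0) + (1)·(0) + (-1)·(2) + (0)·(2) + (0)·(1) = 1
p = 2; digits c_i = Σ_j d_{ij}·2^j, 0 ≤ d_{ij} < 2:
  c_1 = 0
  c_2 = 0
  c_3 = 0
  c_4 = 1 = 1·2^0
  c_5 = 2 = 0·2^0 + 1·2^1
  c_6 = 3 = 1·2^0 + 1·2^1
  c_7 = 0
  c_8 = 1 = 1·2^0
λ_0 = (0, 0, 0, 1, 0, 1, 0, 1)
λ_1 = (0, 0, 0, 0, 1, 1, 0, 0)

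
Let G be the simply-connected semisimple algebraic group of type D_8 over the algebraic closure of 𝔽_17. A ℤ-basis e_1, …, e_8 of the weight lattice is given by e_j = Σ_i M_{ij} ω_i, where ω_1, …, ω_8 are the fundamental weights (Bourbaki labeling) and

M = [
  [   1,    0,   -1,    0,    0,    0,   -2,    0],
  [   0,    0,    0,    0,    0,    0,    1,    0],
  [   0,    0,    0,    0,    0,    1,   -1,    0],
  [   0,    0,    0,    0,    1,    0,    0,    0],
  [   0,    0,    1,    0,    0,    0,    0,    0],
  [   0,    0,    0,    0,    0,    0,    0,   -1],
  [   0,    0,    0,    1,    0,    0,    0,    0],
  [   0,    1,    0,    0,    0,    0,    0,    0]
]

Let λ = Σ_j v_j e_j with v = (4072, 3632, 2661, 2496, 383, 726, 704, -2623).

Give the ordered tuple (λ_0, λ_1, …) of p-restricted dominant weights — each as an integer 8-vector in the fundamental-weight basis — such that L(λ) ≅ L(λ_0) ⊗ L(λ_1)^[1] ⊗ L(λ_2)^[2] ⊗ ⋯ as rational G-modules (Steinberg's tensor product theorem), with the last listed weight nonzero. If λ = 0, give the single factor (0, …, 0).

((3, 7, 5, 9, 9, 5, 14, 11), (0, 7, 1, 5, 3, 1, 10, 9), (0, 2, 0, 1, 9, 9, 8, 12))

ω-coordinates c = M·v, v = (4072, 3632, 2661, 2496, 383, 726, 704, -2623):
  c_1 = 1*4072 + 0*3632 + -1*2661 + 0*2496 + 0*383 + 0*726 + -2*704 + 0*-2623 = 3
  c_2 = 0*4072 + 0*3632 + 0*2661 + 0*2496 + 0*383 + 0*726 + 1*704 + 0*-2623 = 704
  c_3 = 0*4072 + 0*3632 + 0*2661 + 0*2496 + 0*383 + 1*726 + -1*704 + 0*-2623 = 22
  c_4 = 0*4072 + 0*3632 + 0*2661 + 0*2496 + 1*383 + 0*726 + 0*704 + 0*-2623 = 383
  c_5 = 0*4072 + 0*3632 + 1*2661 + 0*2496 + 0*383 + 0*726 + 0*704 + 0*-2623 = 2661
  c_6 = 0*4072 + 0*3632 + 0*2661 + 0*2496 + 0*383 + 0*726 + 0*704 + -1*-2623 = 2623
  c_7 = 0*4072 + 0*3632 + 0*2661 + 1*2496 + 0*383 + 0*726 + 0*704 + 0*-2623 = 2496
  c_8 = 0*4072 + 1*3632 + 0*2661 + 0*2496 + 0*383 + 0*726 + 0*704 + 0*-2623 = 3632
Base-17 expansion of each c_i:
  c_1 = 3 = 3·17^0
  c_2 = 704 = 7·17^0 + 7·17^1 + 2·17^2
  c_3 = 22 = 5·17^0 + 1·17^1
  c_4 = 383 = 9·17^0 + 5·17^1 + 1·17^2
  c_5 = 2661 = 9·17^0 + 3·17^1 + 9·17^2
  c_6 = 2623 = 5·17^0 + 1·17^1 + 9·17^2
  c_7 = 2496 = 14·17^0 + 10·17^1 + 8·17^2
  c_8 = 3632 = 11·17^0 + 9·17^1 + 12·17^2
λ_0 = (3, 7, 5, 9, 9, 5, 14, 11)
λ_1 = (0, 7, 1, 5, 3, 1, 10, 9)
λ_2 = (0, 2, 0, 1, 9, 9, 8, 12)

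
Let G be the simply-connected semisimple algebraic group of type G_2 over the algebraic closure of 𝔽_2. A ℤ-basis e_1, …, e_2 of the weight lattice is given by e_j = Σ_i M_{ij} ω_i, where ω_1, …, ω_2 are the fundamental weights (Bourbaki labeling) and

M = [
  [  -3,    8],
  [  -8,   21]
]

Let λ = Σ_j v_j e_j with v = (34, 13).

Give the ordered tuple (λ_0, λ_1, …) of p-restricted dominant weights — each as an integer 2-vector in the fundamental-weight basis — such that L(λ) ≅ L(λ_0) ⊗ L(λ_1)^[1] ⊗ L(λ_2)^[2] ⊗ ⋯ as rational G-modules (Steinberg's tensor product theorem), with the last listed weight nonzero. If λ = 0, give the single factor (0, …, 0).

Compute c_i = Σ_j M_{ij} v_j with v = (34, 13):
  c_1 = -3*34 + 8*13 = 2
  c_2 = -8*34 + 21*13 = 1
Base-2 expansion of each c_i:
  c_1 = 2 = 0·2^0 + 1·2^1
  c_2 = 1 = 1·2^0
p-restricted factor λ_0 = (0, 1)
p-restricted factor λ_1 = (1, 0)

((0, 1), (1, 0))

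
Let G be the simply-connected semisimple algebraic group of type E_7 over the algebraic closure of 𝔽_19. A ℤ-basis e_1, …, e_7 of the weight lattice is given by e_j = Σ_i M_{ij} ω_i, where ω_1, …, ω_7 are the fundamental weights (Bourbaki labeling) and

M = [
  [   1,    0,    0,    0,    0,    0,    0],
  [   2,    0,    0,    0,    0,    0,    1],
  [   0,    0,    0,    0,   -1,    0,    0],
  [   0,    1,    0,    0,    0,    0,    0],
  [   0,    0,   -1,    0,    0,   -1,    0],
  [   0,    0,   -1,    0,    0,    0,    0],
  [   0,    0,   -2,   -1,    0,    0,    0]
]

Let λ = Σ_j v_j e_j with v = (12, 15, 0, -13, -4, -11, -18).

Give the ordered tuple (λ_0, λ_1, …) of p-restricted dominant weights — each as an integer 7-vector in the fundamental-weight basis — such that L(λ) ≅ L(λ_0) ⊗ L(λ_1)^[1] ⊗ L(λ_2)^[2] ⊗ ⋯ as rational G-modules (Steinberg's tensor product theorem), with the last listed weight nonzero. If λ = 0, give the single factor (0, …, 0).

In the fundamental-weight basis, λ has coordinates c = M·v (v = (12, 15, 0, -13, -4, -11, -18)):
  c_1 = 1*12 + 0*15 + 0*0 + 0*-13 + 0*-4 + 0*-11 + 0*-18 = 12
  c_2 = 2*12 + 0*15 + 0*0 + 0*-13 + 0*-4 + 0*-11 + 1*-18 = 6
  c_3 = 0*12 + 0*15 + 0*0 + 0*-13 + -1*-4 + 0*-11 + 0*-18 = 4
  c_4 = 0*12 + 1*15 + 0*0 + 0*-13 + 0*-4 + 0*-11 + 0*-18 = 15
  c_5 = 0*12 + 0*15 + -1*0 + 0*-13 + 0*-4 + -1*-11 + 0*-18 = 11
  c_6 = 0*12 + 0*15 + -1*0 + 0*-13 + 0*-4 + 0*-11 + 0*-18 = 0
  c_7 = 0*12 + 0*15 + -2*0 + -1*-13 + 0*-4 + 0*-11 + 0*-18 = 13
Base-19 expansion of each c_i:
  c_1 = 12 = 12·19^0
  c_2 = 6 = 6·19^0
  c_3 = 4 = 4·19^0
  c_4 = 15 = 15·19^0
  c_5 = 11 = 11·19^0
  c_6 = 0
  c_7 = 13 = 13·19^0
Factor λ_0 = (12, 6, 4, 15, 11, 0, 13)

((12, 6, 4, 15, 11, 0, 13),)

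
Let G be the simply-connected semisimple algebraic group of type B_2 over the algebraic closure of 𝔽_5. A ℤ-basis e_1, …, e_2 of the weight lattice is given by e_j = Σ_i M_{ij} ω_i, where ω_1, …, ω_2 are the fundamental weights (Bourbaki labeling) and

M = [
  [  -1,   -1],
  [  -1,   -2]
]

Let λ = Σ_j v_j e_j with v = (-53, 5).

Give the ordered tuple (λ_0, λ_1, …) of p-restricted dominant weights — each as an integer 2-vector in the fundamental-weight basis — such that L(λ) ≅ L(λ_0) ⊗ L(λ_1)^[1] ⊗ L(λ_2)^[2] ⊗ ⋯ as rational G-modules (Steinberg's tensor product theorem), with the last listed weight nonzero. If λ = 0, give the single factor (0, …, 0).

Change of basis e → ω: c = M·v where v = (-53, 5):
  c_1 = (-1)·(-53) + (-1)·(5) = 48
  c_2 = (-1)·(-53) + (-2)·(5) = 43
p = 5; digits c_i = Σ_j d_{ij}·5^j, 0 ≤ d_{ij} < 5:
  c_1 = 48 = 3·5^0 + 4·5^1 + 1·5^2
  c_2 = 43 = 3·5^0 + 3·5^1 + 1·5^2
p-restricted factor λ_0 = (3, 3)
p-restricted factor λ_1 = (4, 3)
p-restricted factor λ_2 = (1, 1)

((3, 3), (4, 3), (1, 1))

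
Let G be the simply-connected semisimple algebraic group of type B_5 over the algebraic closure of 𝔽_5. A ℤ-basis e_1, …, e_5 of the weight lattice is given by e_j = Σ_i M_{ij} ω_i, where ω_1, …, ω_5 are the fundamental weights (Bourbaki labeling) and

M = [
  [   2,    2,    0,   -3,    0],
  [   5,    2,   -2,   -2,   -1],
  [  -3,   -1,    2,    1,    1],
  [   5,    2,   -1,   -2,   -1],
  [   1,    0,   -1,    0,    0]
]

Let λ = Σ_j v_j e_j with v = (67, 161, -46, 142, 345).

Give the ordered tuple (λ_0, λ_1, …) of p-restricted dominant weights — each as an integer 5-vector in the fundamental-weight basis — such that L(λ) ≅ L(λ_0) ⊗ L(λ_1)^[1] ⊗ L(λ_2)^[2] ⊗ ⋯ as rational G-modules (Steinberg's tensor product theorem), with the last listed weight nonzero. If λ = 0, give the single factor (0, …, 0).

((0, 0, 3, 4, 3), (1, 4, 1, 4, 2), (1, 4, 1, 2, 4))

ω-coordinates c = M·v, v = (67, 161, -46, 142, 345):
  c_1 = 2*67 + 2*161 + 0*-46 + -3*142 + 0*345 = 30
  c_2 = 5*67 + 2*161 + -2*-46 + -2*142 + -1*345 = 120
  c_3 = -3*67 + -1*161 + 2*-46 + 1*142 + 1*345 = 33
  c_4 = 5*67 + 2*161 + -1*-46 + -2*142 + -1*345 = 74
  c_5 = 1*67 + 0*161 + -1*-46 + 0*142 + 0*345 = 113
Base-5 expansion of each c_i:
  c_1 = 30 = 0·5^0 + 1·5^1 + 1·5^2
  c_2 = 120 = 0·5^0 + 4·5^1 + 4·5^2
  c_3 = 33 = 3·5^0 + 1·5^1 + 1·5^2
  c_4 = 74 = 4·5^0 + 4·5^1 + 2·5^2
  c_5 = 113 = 3·5^0 + 2·5^1 + 4·5^2
p-restricted factor λ_0 = (0, 0, 3, 4, 3)
p-restricted factor λ_1 = (1, 4, 1, 4, 2)
p-restricted factor λ_2 = (1, 4, 1, 2, 4)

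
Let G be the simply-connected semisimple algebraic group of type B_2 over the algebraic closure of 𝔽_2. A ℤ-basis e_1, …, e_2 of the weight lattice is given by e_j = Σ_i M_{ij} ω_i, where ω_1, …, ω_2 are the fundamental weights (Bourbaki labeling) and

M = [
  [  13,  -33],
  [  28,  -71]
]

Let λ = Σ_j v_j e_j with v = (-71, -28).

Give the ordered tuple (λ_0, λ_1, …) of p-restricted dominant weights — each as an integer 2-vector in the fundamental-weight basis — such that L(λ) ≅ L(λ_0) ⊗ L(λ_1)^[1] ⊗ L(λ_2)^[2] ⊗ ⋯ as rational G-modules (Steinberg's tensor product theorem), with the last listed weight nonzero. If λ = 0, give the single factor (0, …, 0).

((1, 0),)

In the fundamental-weight basis, λ has coordinates c = M·v (v = (-71, -28)):
  c_1 = 13*-71 + -33*-28 = 1
  c_2 = 28*-71 + -71*-28 = 0
Writing each c_i in base p = 2:
  c_1 = 1 = 1·2^0
  c_2 = 0
p-restricted factor λ_0 = (1, 0)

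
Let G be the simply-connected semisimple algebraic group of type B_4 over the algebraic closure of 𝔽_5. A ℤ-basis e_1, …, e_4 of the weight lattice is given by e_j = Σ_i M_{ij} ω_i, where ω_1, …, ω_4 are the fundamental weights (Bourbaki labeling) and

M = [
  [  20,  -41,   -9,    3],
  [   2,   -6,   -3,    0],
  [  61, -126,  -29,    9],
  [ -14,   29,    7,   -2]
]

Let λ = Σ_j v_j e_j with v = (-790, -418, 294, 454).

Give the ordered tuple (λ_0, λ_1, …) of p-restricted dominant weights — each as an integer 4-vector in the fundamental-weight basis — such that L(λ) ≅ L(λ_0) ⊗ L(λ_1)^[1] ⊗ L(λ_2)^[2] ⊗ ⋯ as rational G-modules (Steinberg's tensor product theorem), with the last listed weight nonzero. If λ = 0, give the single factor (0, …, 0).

ω-coordinates c = M·v, v = (-790, -418, 294, 454):
  c_1 = (20)·(-790) + (-41)·(-418) + (-9)·(294) + (3)·(454) = 54
  c_2 = (2)·(-790) + (-6)·(-418) + (-3)·(294) + (0)·(454) = 46
  c_3 = (61)·(-790) + (-126)·(-418) + (-29)·(294) + (9)·(454) = 38
  c_4 = (-14)·(-790) + (29)·(-418) + (7)·(294) + (-2)·(454) = 88
Expand coordinatewise in base 5:
  c_1 = 54 = 4·5^0 + 0·5^1 + 2·5^2
  c_2 = 46 = 1·5^0 + 4·5^1 + 1·5^2
  c_3 = 38 = 3·5^0 + 2·5^1 + 1·5^2
  c_4 = 88 = 3·5^0 + 2·5^1 + 3·5^2
Factor λ_0 = (4, 1, 3, 3)
Factor λ_1 = (0, 4, 2, 2)
Factor λ_2 = (2, 1, 1, 3)

((4, 1, 3, 3), (0, 4, 2, 2), (2, 1, 1, 3))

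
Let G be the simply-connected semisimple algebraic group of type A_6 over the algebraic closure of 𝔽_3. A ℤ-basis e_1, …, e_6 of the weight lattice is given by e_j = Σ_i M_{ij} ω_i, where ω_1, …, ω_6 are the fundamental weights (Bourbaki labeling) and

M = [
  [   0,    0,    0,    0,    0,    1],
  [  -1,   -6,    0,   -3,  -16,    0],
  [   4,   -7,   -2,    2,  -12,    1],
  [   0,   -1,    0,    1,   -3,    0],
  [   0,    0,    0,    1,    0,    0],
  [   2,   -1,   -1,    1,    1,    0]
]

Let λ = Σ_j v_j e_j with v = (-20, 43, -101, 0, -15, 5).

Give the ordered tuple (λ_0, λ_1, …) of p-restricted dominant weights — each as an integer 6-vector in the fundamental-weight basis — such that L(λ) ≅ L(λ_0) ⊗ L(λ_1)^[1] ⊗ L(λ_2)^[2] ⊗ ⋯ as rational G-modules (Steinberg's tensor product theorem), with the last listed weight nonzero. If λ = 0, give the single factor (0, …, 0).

((2, 2, 0, 2, 0, 0), (1, 0, 2, 0, 0, 1))

Converting to the ω-basis (c_i = row i of M dotted with v = (-20, 43, -101, 0, -15, 5)):
  c_1 = 0*-20 + 0*43 + 0*-101 + 0*0 + 0*-15 + 1*5 = 5
  c_2 = -1*-20 + -6*43 + 0*-101 + -3*0 + -16*-15 + 0*5 = 2
  c_3 = 4*-20 + -7*43 + -2*-101 + 2*0 + -12*-15 + 1*5 = 6
  c_4 = 0*-20 + -1*43 + 0*-101 + 1*0 + -3*-15 + 0*5 = 2
  c_5 = 0*-20 + 0*43 + 0*-101 + 1*0 + 0*-15 + 0*5 = 0
  c_6 = 2*-20 + -1*43 + -1*-101 + 1*0 + 1*-15 + 0*5 = 3
Writing each c_i in base p = 3:
  c_1 = 5 = 2·3^0 + 1·3^1
  c_2 = 2 = 2·3^0
  c_3 = 6 = 0·3^0 + 2·3^1
  c_4 = 2 = 2·3^0
  c_5 = 0
  c_6 = 3 = 0·3^0 + 1·3^1
λ_0 = (2, 2, 0, 2, 0, 0)
λ_1 = (1, 0, 2, 0, 0, 1)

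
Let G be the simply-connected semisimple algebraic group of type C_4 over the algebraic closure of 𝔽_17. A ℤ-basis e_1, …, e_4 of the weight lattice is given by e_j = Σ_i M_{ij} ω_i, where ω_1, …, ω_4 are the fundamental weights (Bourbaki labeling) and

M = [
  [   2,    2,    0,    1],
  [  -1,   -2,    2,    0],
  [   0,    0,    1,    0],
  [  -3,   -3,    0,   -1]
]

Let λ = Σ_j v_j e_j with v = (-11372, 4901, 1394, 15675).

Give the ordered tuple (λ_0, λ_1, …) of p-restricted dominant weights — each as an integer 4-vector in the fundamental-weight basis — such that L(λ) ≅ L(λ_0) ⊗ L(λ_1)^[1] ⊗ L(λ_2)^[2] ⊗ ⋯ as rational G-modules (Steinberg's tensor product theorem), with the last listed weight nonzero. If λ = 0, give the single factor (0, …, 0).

((13, 6, 0, 15), (7, 1, 14, 15), (9, 15, 4, 12))

ω-coordinates c = M·v, v = (-11372, 4901, 1394, 15675):
  c_1 = 2*-11372 + 2*4901 + 0*1394 + 1*15675 = 2733
  c_2 = -1*-11372 + -2*4901 + 2*1394 + 0*15675 = 4358
  c_3 = 0*-11372 + 0*4901 + 1*1394 + 0*15675 = 1394
  c_4 = -3*-11372 + -3*4901 + 0*1394 + -1*15675 = 3738
Base-17 expansion of each c_i:
  c_1 = 2733 = 13·17^0 + 7·17^1 + 9·17^2
  c_2 = 4358 = 6·17^0 + 1·17^1 + 15·17^2
  c_3 = 1394 = 0·17^0 + 14·17^1 + 4·17^2
  c_4 = 3738 = 15·17^0 + 15·17^1 + 12·17^2
λ_0 = (13, 6, 0, 15)
λ_1 = (7, 1, 14, 15)
λ_2 = (9, 15, 4, 12)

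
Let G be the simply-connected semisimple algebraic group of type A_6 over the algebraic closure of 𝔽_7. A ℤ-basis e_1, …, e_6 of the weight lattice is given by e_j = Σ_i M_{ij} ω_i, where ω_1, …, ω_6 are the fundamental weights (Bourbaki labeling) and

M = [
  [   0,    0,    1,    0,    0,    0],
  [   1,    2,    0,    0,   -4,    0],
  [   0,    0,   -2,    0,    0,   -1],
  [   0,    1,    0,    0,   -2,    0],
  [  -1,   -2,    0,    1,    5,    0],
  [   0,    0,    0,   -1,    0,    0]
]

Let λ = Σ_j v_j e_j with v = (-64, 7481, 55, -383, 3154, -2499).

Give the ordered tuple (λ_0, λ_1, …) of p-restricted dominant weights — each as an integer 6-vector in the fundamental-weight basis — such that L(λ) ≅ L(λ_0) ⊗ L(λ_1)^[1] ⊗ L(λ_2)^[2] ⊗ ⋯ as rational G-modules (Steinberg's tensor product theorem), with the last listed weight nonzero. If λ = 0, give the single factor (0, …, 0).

((6, 0, 2, 4, 6, 5), (0, 4, 5, 6, 6, 5), (1, 4, 6, 2, 2, 0), (0, 6, 6, 3, 1, 1))

Compute c_i = Σ_j M_{ij} v_j with v = (-64, 7481, 55, -383, 3154, -2499):
  c_1 = (0)·(-64) + 0·7481 + 1·55 + (0)·(-383) + 0·3154 + (0)·(-2499) = 55
  c_2 = (1)·(-64) + 2·7481 + 0·55 + (0)·(-383) + (-4)·(3154) + (0)·(-2499) = 2282
  c_3 = (0)·(-64) + 0·7481 + (-2)·(55) + (0)·(-383) + 0·3154 + (-1)·(-2499) = 2389
  c_4 = (0)·(-64) + 1·7481 + 0·55 + (0)·(-383) + (-2)·(3154) + (0)·(-2499) = 1173
  c_5 = (-1)·(-64) + (-2)·(7481) + 0·55 + (1)·(-383) + 5·3154 + (0)·(-2499) = 489
  c_6 = (0)·(-64) + 0·7481 + 0·55 + (-1)·(-383) + 0·3154 + (0)·(-2499) = 383
Expand coordinatewise in base 7:
  c_1 = 55 = 6·7^0 + 0·7^1 + 1·7^2
  c_2 = 2282 = 0·7^0 + 4·7^1 + 4·7^2 + 6·7^3
  c_3 = 2389 = 2·7^0 + 5·7^1 + 6·7^2 + 6·7^3
  c_4 = 1173 = 4·7^0 + 6·7^1 + 2·7^2 + 3·7^3
  c_5 = 489 = 6·7^0 + 6·7^1 + 2·7^2 + 1·7^3
  c_6 = 383 = 5·7^0 + 5·7^1 + 0·7^2 + 1·7^3
p-restricted factor λ_0 = (6, 0, 2, 4, 6, 5)
p-restricted factor λ_1 = (0, 4, 5, 6, 6, 5)
p-restricted factor λ_2 = (1, 4, 6, 2, 2, 0)
p-restricted factor λ_3 = (0, 6, 6, 3, 1, 1)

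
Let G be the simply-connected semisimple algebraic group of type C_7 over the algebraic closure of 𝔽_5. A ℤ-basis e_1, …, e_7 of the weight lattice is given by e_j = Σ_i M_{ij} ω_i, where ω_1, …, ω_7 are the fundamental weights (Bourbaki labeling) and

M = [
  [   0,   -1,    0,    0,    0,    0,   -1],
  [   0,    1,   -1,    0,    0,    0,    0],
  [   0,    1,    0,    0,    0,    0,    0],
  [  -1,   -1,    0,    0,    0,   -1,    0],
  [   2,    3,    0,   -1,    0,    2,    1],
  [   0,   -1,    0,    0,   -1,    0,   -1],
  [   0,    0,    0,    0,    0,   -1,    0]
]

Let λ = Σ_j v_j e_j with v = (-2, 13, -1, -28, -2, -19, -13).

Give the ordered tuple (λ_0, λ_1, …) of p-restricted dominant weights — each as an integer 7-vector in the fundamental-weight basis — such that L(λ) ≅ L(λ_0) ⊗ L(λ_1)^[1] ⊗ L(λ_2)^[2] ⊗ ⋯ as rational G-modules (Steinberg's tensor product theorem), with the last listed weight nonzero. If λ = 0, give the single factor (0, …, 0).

In the fundamental-weight basis, λ has coordinates c = M·v (v = (-2, 13, -1, -28, -2, -19, -13)):
  c_1 = (0)·(-2) + (-1)·(13) + (0)·(-1) + (0)·(-28) + (0)·(-2) + (0)·(-19) + (-1)·(-13) = 0
  c_2 = (0)·(-2) + (1)·(13) + (-1)·(-1) + (0)·(-28) + (0)·(-2) + (0)·(-19) + (0)·(-13) = 14
  c_3 = (0)·(-2) + (1)·(13) + (0)·(-1) + (0)·(-28) + (0)·(-2) + (0)·(-19) + (0)·(-13) = 13
  c_4 = (-1)·(-2) + (-1)·(13) + (0)·(-1) + (0)·(-28) + (0)·(-2) + (-1)·(-19) + (0)·(-13) = 8
  c_5 = (2)·(-2) + (3)·(13) + (0)·(-1) + (-1)·(-28) + (0)·(-2) + (2)·(-19) + (1)·(-13) = 12
  c_6 = (0)·(-2) + (-1)·(13) + (0)·(-1) + (0)·(-28) + (-1)·(-2) + (0)·(-19) + (-1)·(-13) = 2
  c_7 = (0)·(-2) + (0)·(13) + (0)·(-1) + (0)·(-28) + (0)·(-2) + (-1)·(-19) + (0)·(-13) = 19
Expand coordinatewise in base 5:
  c_1 = 0
  c_2 = 14 = 4·5^0 + 2·5^1
  c_3 = 13 = 3·5^0 + 2·5^1
  c_4 = 8 = 3·5^0 + 1·5^1
  c_5 = 12 = 2·5^0 + 2·5^1
  c_6 = 2 = 2·5^0
  c_7 = 19 = 4·5^0 + 3·5^1
p-restricted factor λ_0 = (0, 4, 3, 3, 2, 2, 4)
p-restricted factor λ_1 = (0, 2, 2, 1, 2, 0, 3)

((0, 4, 3, 3, 2, 2, 4), (0, 2, 2, 1, 2, 0, 3))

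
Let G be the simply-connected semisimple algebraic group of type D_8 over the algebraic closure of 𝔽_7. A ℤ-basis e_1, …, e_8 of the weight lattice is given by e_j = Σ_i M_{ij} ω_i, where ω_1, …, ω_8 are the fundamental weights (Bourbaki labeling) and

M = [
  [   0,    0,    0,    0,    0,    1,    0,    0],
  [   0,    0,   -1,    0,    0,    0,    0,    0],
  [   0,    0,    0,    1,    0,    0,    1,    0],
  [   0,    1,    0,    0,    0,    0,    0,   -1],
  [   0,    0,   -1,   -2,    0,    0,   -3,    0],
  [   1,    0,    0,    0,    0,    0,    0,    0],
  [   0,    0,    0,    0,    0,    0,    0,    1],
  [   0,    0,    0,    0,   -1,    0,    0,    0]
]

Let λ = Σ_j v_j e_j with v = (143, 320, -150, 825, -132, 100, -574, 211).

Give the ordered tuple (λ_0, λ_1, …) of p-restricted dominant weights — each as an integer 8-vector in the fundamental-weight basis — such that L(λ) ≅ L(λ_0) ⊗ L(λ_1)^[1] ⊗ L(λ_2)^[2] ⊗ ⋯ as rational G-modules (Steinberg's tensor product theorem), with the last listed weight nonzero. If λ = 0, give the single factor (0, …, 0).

In the fundamental-weight basis, λ has coordinates c = M·v (v = (143, 320, -150, 825, -132, 100, -574, 211)):
  c_1 = 0·143 + 0·320 + (0)·(-150) + 0·825 + (0)·(-132) + 1·100 + (0)·(-574) + 0·211 = 100
  c_2 = 0·143 + 0·320 + (-1)·(-150) + 0·825 + (0)·(-132) + 0·100 + (0)·(-574) + 0·211 = 150
  c_3 = 0·143 + 0·320 + (0)·(-150) + 1·825 + (0)·(-132) + 0·100 + (1)·(-574) + 0·211 = 251
  c_4 = 0·143 + 1·320 + (0)·(-150) + 0·825 + (0)·(-132) + 0·100 + (0)·(-574) + (-1)·(211) = 109
  c_5 = 0·143 + 0·320 + (-1)·(-150) + (-2)·(825) + (0)·(-132) + 0·100 + (-3)·(-574) + 0·211 = 222
  c_6 = 1·143 + 0·320 + (0)·(-150) + 0·825 + (0)·(-132) + 0·100 + (0)·(-574) + 0·211 = 143
  c_7 = 0·143 + 0·320 + (0)·(-150) + 0·825 + (0)·(-132) + 0·100 + (0)·(-574) + 1·211 = 211
  c_8 = 0·143 + 0·320 + (0)·(-150) + 0·825 + (-1)·(-132) + 0·100 + (0)·(-574) + 0·211 = 132
Expand coordinatewise in base 7:
  c_1 = 100 = 2·7^0 + 0·7^1 + 2·7^2
  c_2 = 150 = 3·7^0 + 0·7^1 + 3·7^2
  c_3 = 251 = 6·7^0 + 0·7^1 + 5·7^2
  c_4 = 109 = 4·7^0 + 1·7^1 + 2·7^2
  c_5 = 222 = 5·7^0 + 3·7^1 + 4·7^2
  c_6 = 143 = 3·7^0 + 6·7^1 + 2·7^2
  c_7 = 211 = 1·7^0 + 2·7^1 + 4·7^2
  c_8 = 132 = 6·7^0 + 4·7^1 + 2·7^2
Factor λ_0 = (2, 3, 6, 4, 5, 3, 1, 6)
Factor λ_1 = (0, 0, 0, 1, 3, 6, 2, 4)
Factor λ_2 = (2, 3, 5, 2, 4, 2, 4, 2)

((2, 3, 6, 4, 5, 3, 1, 6), (0, 0, 0, 1, 3, 6, 2, 4), (2, 3, 5, 2, 4, 2, 4, 2))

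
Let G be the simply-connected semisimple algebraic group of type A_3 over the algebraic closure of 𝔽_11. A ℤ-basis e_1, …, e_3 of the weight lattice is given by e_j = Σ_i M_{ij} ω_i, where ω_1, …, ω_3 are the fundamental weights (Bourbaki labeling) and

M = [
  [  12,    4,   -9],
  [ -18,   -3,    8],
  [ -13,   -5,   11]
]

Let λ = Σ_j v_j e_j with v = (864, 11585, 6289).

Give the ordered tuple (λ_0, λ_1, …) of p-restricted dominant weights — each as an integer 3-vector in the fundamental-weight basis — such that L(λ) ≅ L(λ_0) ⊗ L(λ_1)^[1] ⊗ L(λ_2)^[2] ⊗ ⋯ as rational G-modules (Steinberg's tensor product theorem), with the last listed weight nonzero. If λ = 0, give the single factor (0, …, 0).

Change of basis e → ω: c = M·v where v = (864, 11585, 6289):
  c_1 = 12·864 + 4·11585 + (-9)·(6289) = 107
  c_2 = (-18)·(864) + (-3)·(11585) + 8·6289 = 5
  c_3 = (-13)·(864) + (-5)·(11585) + 11·6289 = 22
Base-11 expansion of each c_i:
  c_1 = 107 = 8·11^0 + 9·11^1
  c_2 = 5 = 5·11^0
  c_3 = 22 = 0·11^0 + 2·11^1
p-restricted factor λ_0 = (8, 5, 0)
p-restricted factor λ_1 = (9, 0, 2)

((8, 5, 0), (9, 0, 2))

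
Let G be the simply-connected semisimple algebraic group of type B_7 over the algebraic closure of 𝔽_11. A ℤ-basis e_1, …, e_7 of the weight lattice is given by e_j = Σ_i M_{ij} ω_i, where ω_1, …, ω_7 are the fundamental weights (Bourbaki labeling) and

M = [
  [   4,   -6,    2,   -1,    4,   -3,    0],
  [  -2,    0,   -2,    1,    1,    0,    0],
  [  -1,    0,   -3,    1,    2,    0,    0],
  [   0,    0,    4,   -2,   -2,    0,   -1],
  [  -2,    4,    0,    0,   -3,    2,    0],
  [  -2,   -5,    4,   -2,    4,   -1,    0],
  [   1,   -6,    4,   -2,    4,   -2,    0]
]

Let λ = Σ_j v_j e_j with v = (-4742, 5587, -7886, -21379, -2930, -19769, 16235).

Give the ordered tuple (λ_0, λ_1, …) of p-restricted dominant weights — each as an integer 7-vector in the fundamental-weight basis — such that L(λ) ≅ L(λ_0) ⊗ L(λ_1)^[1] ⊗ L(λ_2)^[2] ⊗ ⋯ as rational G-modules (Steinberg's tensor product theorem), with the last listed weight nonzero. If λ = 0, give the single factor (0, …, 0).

((0, 1, 6, 3, 6, 9, 9), (9, 9, 6, 10, 10, 7, 3), (5, 7, 9, 6, 8, 6, 6))

Converting to the ω-basis (c_i = row i of M dotted with v = (-4742, 5587, -7886, -21379, -2930, -19769, 16235)):
  c_1 = 4*-4742 + -6*5587 + 2*-7886 + -1*-21379 + 4*-2930 + -3*-19769 + 0*16235 = 704
  c_2 = -2*-4742 + 0*5587 + -2*-7886 + 1*-21379 + 1*-2930 + 0*-19769 + 0*16235 = 947
  c_3 = -1*-4742 + 0*5587 + -3*-7886 + 1*-21379 + 2*-2930 + 0*-19769 + 0*16235 = 1161
  c_4 = 0*-4742 + 0*5587 + 4*-7886 + -2*-21379 + -2*-2930 + 0*-19769 + -1*16235 = 839
  c_5 = -2*-4742 + 4*5587 + 0*-7886 + 0*-21379 + -3*-2930 + 2*-19769 + 0*16235 = 1084
  c_6 = -2*-4742 + -5*5587 + 4*-7886 + -2*-21379 + 4*-2930 + -1*-19769 + 0*16235 = 812
  c_7 = 1*-4742 + -6*5587 + 4*-7886 + -2*-21379 + 4*-2930 + -2*-19769 + 0*16235 = 768
p = 11; digits c_i = Σ_j d_{ij}·11^j, 0 ≤ d_{ij} < 11:
  c_1 = 704 = 0·11^0 + 9·11^1 + 5·11^2
  c_2 = 947 = 1·11^0 + 9·11^1 + 7·11^2
  c_3 = 1161 = 6·11^0 + 6·11^1 + 9·11^2
  c_4 = 839 = 3·11^0 + 10·11^1 + 6·11^2
  c_5 = 1084 = 6·11^0 + 10·11^1 + 8·11^2
  c_6 = 812 = 9·11^0 + 7·11^1 + 6·11^2
  c_7 = 768 = 9·11^0 + 3·11^1 + 6·11^2
Factor λ_0 = (0, 1, 6, 3, 6, 9, 9)
Factor λ_1 = (9, 9, 6, 10, 10, 7, 3)
Factor λ_2 = (5, 7, 9, 6, 8, 6, 6)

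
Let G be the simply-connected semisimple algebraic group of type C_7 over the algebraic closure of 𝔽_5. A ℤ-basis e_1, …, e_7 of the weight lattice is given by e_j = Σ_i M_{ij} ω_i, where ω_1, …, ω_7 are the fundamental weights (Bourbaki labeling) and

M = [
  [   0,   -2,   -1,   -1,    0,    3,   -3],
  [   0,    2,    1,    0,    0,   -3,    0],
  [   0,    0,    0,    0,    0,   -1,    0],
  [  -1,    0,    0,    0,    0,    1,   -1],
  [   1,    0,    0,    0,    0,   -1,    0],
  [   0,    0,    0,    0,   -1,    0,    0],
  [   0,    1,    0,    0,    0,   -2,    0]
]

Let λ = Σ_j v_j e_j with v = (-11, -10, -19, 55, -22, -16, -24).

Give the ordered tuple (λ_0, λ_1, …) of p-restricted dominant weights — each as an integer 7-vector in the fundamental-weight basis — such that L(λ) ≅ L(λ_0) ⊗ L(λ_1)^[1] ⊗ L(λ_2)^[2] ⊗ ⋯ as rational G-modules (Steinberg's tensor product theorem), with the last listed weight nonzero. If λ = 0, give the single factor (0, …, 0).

ω-coordinates c = M·v, v = (-11, -10, -19, 55, -22, -16, -24):
  c_1 = 0*-11 + -2*-10 + -1*-19 + -1*55 + 0*-22 + 3*-16 + -3*-24 = 8
  c_2 = 0*-11 + 2*-10 + 1*-19 + 0*55 + 0*-22 + -3*-16 + 0*-24 = 9
  c_3 = 0*-11 + 0*-10 + 0*-19 + 0*55 + 0*-22 + -1*-16 + 0*-24 = 16
  c_4 = -1*-11 + 0*-10 + 0*-19 + 0*55 + 0*-22 + 1*-16 + -1*-24 = 19
  c_5 = 1*-11 + 0*-10 + 0*-19 + 0*55 + 0*-22 + -1*-16 + 0*-24 = 5
  c_6 = 0*-11 + 0*-10 + 0*-19 + 0*55 + -1*-22 + 0*-16 + 0*-24 = 22
  c_7 = 0*-11 + 1*-10 + 0*-19 + 0*55 + 0*-22 + -2*-16 + 0*-24 = 22
Expand coordinatewise in base 5:
  c_1 = 8 = 3·5^0 + 1·5^1
  c_2 = 9 = 4·5^0 + 1·5^1
  c_3 = 16 = 1·5^0 + 3·5^1
  c_4 = 19 = 4·5^0 + 3·5^1
  c_5 = 5 = 0·5^0 + 1·5^1
  c_6 = 22 = 2·5^0 + 4·5^1
  c_7 = 22 = 2·5^0 + 4·5^1
Factor λ_0 = (3, 4, 1, 4, 0, 2, 2)
Factor λ_1 = (1, 1, 3, 3, 1, 4, 4)

((3, 4, 1, 4, 0, 2, 2), (1, 1, 3, 3, 1, 4, 4))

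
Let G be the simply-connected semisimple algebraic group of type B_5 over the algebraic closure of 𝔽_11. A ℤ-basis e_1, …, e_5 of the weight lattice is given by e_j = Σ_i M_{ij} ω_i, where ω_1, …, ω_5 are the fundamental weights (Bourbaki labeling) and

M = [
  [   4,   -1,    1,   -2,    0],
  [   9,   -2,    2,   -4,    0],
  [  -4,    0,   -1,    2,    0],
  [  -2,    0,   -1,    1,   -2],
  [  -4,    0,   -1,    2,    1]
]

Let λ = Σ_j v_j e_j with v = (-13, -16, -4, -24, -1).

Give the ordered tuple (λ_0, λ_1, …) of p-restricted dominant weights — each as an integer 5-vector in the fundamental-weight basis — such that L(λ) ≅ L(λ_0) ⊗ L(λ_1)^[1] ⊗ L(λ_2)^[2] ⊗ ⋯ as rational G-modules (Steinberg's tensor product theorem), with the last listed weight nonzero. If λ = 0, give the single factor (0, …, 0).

((8, 3, 8, 8, 7),)

Converting to the ω-basis (c_i = row i of M dotted with v = (-13, -16, -4, -24, -1)):
  c_1 = 4*-13 + -1*-16 + 1*-4 + -2*-24 + 0*-1 = 8
  c_2 = 9*-13 + -2*-16 + 2*-4 + -4*-24 + 0*-1 = 3
  c_3 = -4*-13 + 0*-16 + -1*-4 + 2*-24 + 0*-1 = 8
  c_4 = -2*-13 + 0*-16 + -1*-4 + 1*-24 + -2*-1 = 8
  c_5 = -4*-13 + 0*-16 + -1*-4 + 2*-24 + 1*-1 = 7
Expand coordinatewise in base 11:
  c_1 = 8 = 8·11^0
  c_2 = 3 = 3·11^0
  c_3 = 8 = 8·11^0
  c_4 = 8 = 8·11^0
  c_5 = 7 = 7·11^0
p-restricted factor λ_0 = (8, 3, 8, 8, 7)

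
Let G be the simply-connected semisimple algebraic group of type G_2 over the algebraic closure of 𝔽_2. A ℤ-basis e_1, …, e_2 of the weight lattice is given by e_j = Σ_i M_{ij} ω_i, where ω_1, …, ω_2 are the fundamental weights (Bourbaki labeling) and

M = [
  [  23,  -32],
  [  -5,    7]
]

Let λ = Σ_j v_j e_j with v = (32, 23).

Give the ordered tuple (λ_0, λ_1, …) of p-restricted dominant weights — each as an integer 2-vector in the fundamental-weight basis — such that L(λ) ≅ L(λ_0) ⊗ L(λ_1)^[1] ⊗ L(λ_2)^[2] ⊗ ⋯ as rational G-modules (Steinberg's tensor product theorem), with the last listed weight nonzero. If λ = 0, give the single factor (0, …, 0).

Compute c_i = Σ_j M_{ij} v_j with v = (32, 23):
  c_1 = (23)·(32) + (-32)·(23) = 0
  c_2 = (-5)·(32) + (7)·(23) = 1
Expand coordinatewise in base 2:
  c_1 = 0
  c_2 = 1 = 1·2^0
Factor λ_0 = (0, 1)

((0, 1),)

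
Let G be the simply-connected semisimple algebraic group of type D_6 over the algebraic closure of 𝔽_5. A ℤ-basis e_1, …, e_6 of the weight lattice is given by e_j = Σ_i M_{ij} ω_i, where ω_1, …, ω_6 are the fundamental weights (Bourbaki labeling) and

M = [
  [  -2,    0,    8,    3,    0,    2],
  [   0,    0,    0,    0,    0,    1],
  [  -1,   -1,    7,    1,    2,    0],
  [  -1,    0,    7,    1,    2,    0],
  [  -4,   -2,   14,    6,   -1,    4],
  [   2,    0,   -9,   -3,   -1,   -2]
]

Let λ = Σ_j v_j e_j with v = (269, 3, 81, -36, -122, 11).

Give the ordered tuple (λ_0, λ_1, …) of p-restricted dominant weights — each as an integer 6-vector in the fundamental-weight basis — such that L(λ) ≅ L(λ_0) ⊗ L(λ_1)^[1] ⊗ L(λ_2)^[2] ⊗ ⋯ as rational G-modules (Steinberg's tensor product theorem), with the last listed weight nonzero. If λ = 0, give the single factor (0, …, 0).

Change of basis e → ω: c = M·v where v = (269, 3, 81, -36, -122, 11):
  c_1 = (-2)·(269) + 0·3 + 8·81 + (3)·(-36) + (0)·(-122) + 2·11 = 24
  c_2 = 0·269 + 0·3 + 0·81 + (0)·(-36) + (0)·(-122) + 1·11 = 11
  c_3 = (-1)·(269) + (-1)·(3) + 7·81 + (1)·(-36) + (2)·(-122) + 0·11 = 15
  c_4 = (-1)·(269) + 0·3 + 7·81 + (1)·(-36) + (2)·(-122) + 0·11 = 18
  c_5 = (-4)·(269) + (-2)·(3) + 14·81 + (6)·(-36) + (-1)·(-122) + 4·11 = 2
  c_6 = 2·269 + 0·3 + (-9)·(81) + (-3)·(-36) + (-1)·(-122) + (-2)·(11) = 17
Expand coordinatewise in base 5:
  c_1 = 24 = 4·5^0 + 4·5^1
  c_2 = 11 = 1·5^0 + 2·5^1
  c_3 = 15 = 0·5^0 + 3·5^1
  c_4 = 18 = 3·5^0 + 3·5^1
  c_5 = 2 = 2·5^0
  c_6 = 17 = 2·5^0 + 3·5^1
Factor λ_0 = (4, 1, 0, 3, 2, 2)
Factor λ_1 = (4, 2, 3, 3, 0, 3)

((4, 1, 0, 3, 2, 2), (4, 2, 3, 3, 0, 3))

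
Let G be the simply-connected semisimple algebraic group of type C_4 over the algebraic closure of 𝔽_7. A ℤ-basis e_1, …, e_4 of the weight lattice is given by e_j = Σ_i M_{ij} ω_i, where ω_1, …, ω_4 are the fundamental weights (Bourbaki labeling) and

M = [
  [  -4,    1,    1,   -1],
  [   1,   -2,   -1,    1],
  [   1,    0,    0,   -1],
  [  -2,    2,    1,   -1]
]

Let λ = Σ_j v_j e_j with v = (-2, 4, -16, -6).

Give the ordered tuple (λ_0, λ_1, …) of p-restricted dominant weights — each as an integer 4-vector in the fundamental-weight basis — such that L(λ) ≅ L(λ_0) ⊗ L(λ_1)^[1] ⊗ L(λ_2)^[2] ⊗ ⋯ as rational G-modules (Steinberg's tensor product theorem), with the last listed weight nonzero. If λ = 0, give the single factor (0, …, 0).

((2, 0, 4, 2),)

Converting to the ω-basis (c_i = row i of M dotted with v = (-2, 4, -16, -6)):
  c_1 = -4*-2 + 1*4 + 1*-16 + -1*-6 = 2
  c_2 = 1*-2 + -2*4 + -1*-16 + 1*-6 = 0
  c_3 = 1*-2 + 0*4 + 0*-16 + -1*-6 = 4
  c_4 = -2*-2 + 2*4 + 1*-16 + -1*-6 = 2
Base-7 expansion of each c_i:
  c_1 = 2 = 2·7^0
  c_2 = 0
  c_3 = 4 = 4·7^0
  c_4 = 2 = 2·7^0
Factor λ_0 = (2, 0, 4, 2)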